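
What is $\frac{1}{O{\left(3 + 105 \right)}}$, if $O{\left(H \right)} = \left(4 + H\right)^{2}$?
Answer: $\frac{1}{12544} \approx 7.9719 \cdot 10^{-5}$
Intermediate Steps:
$\frac{1}{O{\left(3 + 105 \right)}} = \frac{1}{\left(4 + \left(3 + 105\right)\right)^{2}} = \frac{1}{\left(4 + 108\right)^{2}} = \frac{1}{112^{2}} = \frac{1}{12544}$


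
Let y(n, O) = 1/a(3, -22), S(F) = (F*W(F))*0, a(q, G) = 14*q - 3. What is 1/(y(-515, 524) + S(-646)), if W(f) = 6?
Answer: 39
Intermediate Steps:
a(q, G) = -3 + 14*q
S(F) = 0 (S(F) = (F*6)*0 = (6*F)*0 = 0)
y(n, O) = 1/39 (y(n, O) = 1/(-3 + 14*3) = 1/(-3 + 42) = 1/39)
1/(y(-515, 524) + S(-646)) = 1/(1/39 + 0) = 1/(1/39) = 39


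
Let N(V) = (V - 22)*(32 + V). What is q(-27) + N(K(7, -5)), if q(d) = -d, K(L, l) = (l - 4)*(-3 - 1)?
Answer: 979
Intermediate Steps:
K(L, l) = 16 - 4*l (K(L, l) = (-4 + l)*(-4) = 16 - 4*l)
N(V) = (-22 + V)*(32 + V)
q(-27) + N(K(7, -5)) = -1*(-27) + (-704 + (16 - 4*(-5))² + 10*(16 - 4*(-5))) = 27 + (-704 + (16 + 20)² + 10*(16 + 20)) = 27 + (-704 + 36² + 10*36) = 27 + (-704 + 1296 + 360) = 27 + 952 = 979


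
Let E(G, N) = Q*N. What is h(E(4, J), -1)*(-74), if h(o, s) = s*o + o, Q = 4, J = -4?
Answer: 0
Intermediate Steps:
E(G, N) = 4*N
h(o, s) = o + o*s (h(o, s) = o*s + o = o + o*s)
h(E(4, J), -1)*(-74) = ((4*(-4))*(1 - 1))*(-74) = -16*0*(-74) = 0*(-74) = 0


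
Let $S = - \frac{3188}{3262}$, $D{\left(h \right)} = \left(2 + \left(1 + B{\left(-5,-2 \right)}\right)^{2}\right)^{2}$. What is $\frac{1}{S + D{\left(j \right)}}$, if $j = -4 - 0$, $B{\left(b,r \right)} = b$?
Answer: $\frac{1631}{526850} \approx 0.0030958$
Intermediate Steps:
$j = -4$ ($j = -4 + 0 = -4$)
$D{\left(h \right)} = 324$ ($D{\left(h \right)} = \left(2 + \left(1 - 5\right)^{2}\right)^{2} = \left(2 + \left(-4\right)^{2}\right)^{2} = \left(2 + 16\right)^{2} = 18^{2} = 324$)
$S = - \frac{1594}{1631}$ ($S = \left(-3188\right) \frac{1}{3262} = - \frac{1594}{1631} \approx -0.97731$)
$\frac{1}{S + D{\left(j \right)}} = \frac{1}{- \frac{1594}{1631} + 324} = \frac{1}{\frac{526850}{1631}} = \frac{1631}{526850}$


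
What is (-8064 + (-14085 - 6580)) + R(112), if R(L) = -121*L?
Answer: -42281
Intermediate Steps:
(-8064 + (-14085 - 6580)) + R(112) = (-8064 + (-14085 - 6580)) - 121*112 = (-8064 - 20665) - 13552 = -28729 - 13552 = -42281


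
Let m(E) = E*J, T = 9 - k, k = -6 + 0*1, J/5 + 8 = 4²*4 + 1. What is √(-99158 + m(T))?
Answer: I*√94883 ≈ 308.03*I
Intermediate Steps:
J = 285 (J = -40 + 5*(4²*4 + 1) = -40 + 5*(16*4 + 1) = -40 + 5*(64 + 1) = -40 + 5*65 = -40 + 325 = 285)
k = -6 (k = -6 + 0 = -6)
T = 15 (T = 9 - 1*(-6) = 9 + 6 = 15)
m(E) = 285*E (m(E) = E*285 = 285*E)
√(-99158 + m(T)) = √(-99158 + 285*15) = √(-99158 + 4275) = √(-94883) = I*√94883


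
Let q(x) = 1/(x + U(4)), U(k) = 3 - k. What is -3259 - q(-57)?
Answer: -189021/58 ≈ -3259.0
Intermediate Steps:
q(x) = 1/(-1 + x) (q(x) = 1/(x + (3 - 1*4)) = 1/(x + (3 - 4)) = 1/(x - 1) = 1/(-1 + x))
-3259 - q(-57) = -3259 - 1/(-1 - 57) = -3259 - 1/(-58) = -3259 - 1*(-1/58) = -3259 + 1/58 = -189021/58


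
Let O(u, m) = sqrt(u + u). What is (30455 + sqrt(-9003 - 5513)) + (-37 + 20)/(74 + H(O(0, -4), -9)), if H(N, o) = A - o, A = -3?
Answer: 2436383/80 + 2*I*sqrt(3629) ≈ 30455.0 + 120.48*I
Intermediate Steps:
O(u, m) = sqrt(2)*sqrt(u) (O(u, m) = sqrt(2*u) = sqrt(2)*sqrt(u))
H(N, o) = -3 - o
(30455 + sqrt(-9003 - 5513)) + (-37 + 20)/(74 + H(O(0, -4), -9)) = (30455 + sqrt(-9003 - 5513)) + (-37 + 20)/(74 + (-3 - 1*(-9))) = (30455 + sqrt(-14516)) - 17/(74 + (-3 + 9)) = (30455 + 2*I*sqrt(3629)) - 17/(74 + 6) = (30455 + 2*I*sqrt(3629)) - 17/80 = 2436383/80 + 2*I*sqrt(3629)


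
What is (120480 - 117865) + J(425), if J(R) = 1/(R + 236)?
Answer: 1728516/661 ≈ 2615.0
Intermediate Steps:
J(R) = 1/(236 + R)
(120480 - 117865) + J(425) = (120480 - 117865) + 1/(236 + 425) = 2615 + 1/661 = 1728516/661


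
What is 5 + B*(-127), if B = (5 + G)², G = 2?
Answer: -6218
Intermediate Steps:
B = 49 (B = (5 + 2)² = 7² = 49)
5 + B*(-127) = 5 + 49*(-127) = 5 - 6223 = -6218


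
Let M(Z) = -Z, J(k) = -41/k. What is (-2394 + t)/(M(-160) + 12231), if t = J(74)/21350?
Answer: -3782280641/19576540900 ≈ -0.19320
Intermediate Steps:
t = -41/1579900 (t = -41/74/21350 = -41*1/74*(1/21350) = -41/74*1/21350 = -41/1579900 ≈ -2.5951e-5)
(-2394 + t)/(M(-160) + 12231) = (-2394 - 41/1579900)/(-1*(-160) + 12231) = -3782280641/(1579900*(160 + 12231)) = -3782280641/1579900/12391 = -3782280641/1579900*1/12391 = -3782280641/19576540900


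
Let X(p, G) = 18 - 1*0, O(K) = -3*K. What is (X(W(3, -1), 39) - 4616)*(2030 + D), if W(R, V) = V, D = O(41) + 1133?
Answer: -13977920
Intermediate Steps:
D = 1010 (D = -3*41 + 1133 = -123 + 1133 = 1010)
X(p, G) = 18 (X(p, G) = 18 + 0 = 18)
(X(W(3, -1), 39) - 4616)*(2030 + D) = (18 - 4616)*(2030 + 1010) = -4598*3040 = -13977920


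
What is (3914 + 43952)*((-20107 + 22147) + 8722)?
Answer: 515133892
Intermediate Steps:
(3914 + 43952)*((-20107 + 22147) + 8722) = 47866*(2040 + 8722) = 47866*10762 = 515133892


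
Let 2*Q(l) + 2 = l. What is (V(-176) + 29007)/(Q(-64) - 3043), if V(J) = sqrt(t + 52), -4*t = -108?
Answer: -29007/3076 - sqrt(79)/3076 ≈ -9.4330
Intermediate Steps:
t = 27 (t = -1/4*(-108) = 27)
Q(l) = -1 + l/2
V(J) = sqrt(79) (V(J) = sqrt(27 + 52) = sqrt(79))
(V(-176) + 29007)/(Q(-64) - 3043) = (sqrt(79) + 29007)/((-1 + (1/2)*(-64)) - 3043) = (29007 + sqrt(79))/((-1 - 32) - 3043) = (29007 + sqrt(79))/(-33 - 3043) = (29007 + sqrt(79))/(-3076) = (29007 + sqrt(79))*(-1/3076) = -29007/3076 - sqrt(79)/3076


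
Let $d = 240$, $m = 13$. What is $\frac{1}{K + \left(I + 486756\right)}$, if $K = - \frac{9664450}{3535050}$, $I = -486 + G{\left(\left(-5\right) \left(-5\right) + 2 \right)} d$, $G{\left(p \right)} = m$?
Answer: $\frac{70701}{34600169101} \approx 2.0434 \cdot 10^{-6}$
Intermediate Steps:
$G{\left(p \right)} = 13$
$I = 2634$ ($I = -486 + 13 \cdot 240 = -486 + 3120 = 2634$)
$K = - \frac{193289}{70701}$ ($K = \left(-9664450\right) \frac{1}{3535050} = - \frac{193289}{70701} \approx -2.7339$)
$\frac{1}{K + \left(I + 486756\right)} = \frac{1}{- \frac{193289}{70701} + \left(2634 + 486756\right)} = \frac{1}{- \frac{193289}{70701} + 489390} = \frac{1}{\frac{34600169101}{70701}} = \frac{70701}{34600169101}$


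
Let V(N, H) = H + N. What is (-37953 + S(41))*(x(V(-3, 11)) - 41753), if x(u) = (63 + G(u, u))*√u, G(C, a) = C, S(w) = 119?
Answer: 1579683002 - 5372428*√2 ≈ 1.5721e+9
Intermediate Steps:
x(u) = √u*(63 + u) (x(u) = (63 + u)*√u = √u*(63 + u))
(-37953 + S(41))*(x(V(-3, 11)) - 41753) = (-37953 + 119)*(√(11 - 3)*(63 + (11 - 3)) - 41753) = -37834*(√8*(63 + 8) - 41753) = -37834*((2*√2)*71 - 41753) = -37834*(142*√2 - 41753) = -37834*(-41753 + 142*√2) = 1579683002 - 5372428*√2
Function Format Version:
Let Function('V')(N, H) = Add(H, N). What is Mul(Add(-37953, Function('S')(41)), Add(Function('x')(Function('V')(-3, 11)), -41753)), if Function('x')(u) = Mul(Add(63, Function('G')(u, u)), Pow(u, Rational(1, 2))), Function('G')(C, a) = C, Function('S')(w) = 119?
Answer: Add(1579683002, Mul(-5372428, Pow(2, Rational(1, 2)))) ≈ 1.5721e+9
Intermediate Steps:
Function('x')(u) = Mul(Pow(u, Rational(1, 2)), Add(63, u)) (Function('x')(u) = Mul(Add(63, u), Pow(u, Rational(1, 2))) = Mul(Pow(u, Rational(1, 2)), Add(63, u)))
Mul(Add(-37953, Function('S')(41)), Add(Function('x')(Function('V')(-3, 11)), -41753)) = Mul(Add(-37953, 119), Add(Mul(Pow(Add(11, -3), Rational(1, 2)), Add(63, Add(11, -3))), -41753)) = Mul(-37834, Add(Mul(Pow(8, Rational(1, 2)), Add(63, 8)), -41753)) = Mul(-37834, Add(Mul(Mul(2, Pow(2, Rational(1, 2))), 71), -41753)) = Mul(-37834, Add(Mul(142, Pow(2, Rational(1, 2))), -41753)) = Mul(-37834, Add(-41753, Mul(142, Pow(2, Rational(1, 2))))) = Add(1579683002, Mul(-5372428, Pow(2, Rational(1, 2))))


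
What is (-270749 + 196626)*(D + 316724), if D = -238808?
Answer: -5775367668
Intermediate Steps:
(-270749 + 196626)*(D + 316724) = (-270749 + 196626)*(-238808 + 316724) = -74123*77916 = -5775367668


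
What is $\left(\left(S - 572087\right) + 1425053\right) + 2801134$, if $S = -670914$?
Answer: $2983186$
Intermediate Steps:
$\left(\left(S - 572087\right) + 1425053\right) + 2801134 = \left(\left(-670914 - 572087\right) + 1425053\right) + 2801134 = \left(-1243001 + 1425053\right) + 2801134 = 182052 + 2801134 = 2983186$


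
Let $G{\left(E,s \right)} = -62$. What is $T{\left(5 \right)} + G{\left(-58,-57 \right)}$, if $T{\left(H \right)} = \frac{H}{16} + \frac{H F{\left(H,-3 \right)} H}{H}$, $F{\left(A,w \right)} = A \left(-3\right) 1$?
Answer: $- \frac{2187}{16} \approx -136.69$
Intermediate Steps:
$F{\left(A,w \right)} = - 3 A$ ($F{\left(A,w \right)} = - 3 A 1 = - 3 A$)
$T{\left(H \right)} = - 3 H^{2} + \frac{H}{16}$ ($T{\left(H \right)} = \frac{H}{16} + \frac{H \left(- 3 H\right) H}{H} = H \frac{1}{16} + \frac{- 3 H^{2} H}{H} = \frac{H}{16} + \frac{\left(-3\right) H^{3}}{H} = \frac{H}{16} - 3 H^{2} = - 3 H^{2} + \frac{H}{16}$)
$T{\left(5 \right)} + G{\left(-58,-57 \right)} = \frac{1}{16} \cdot 5 \left(1 - 240\right) - 62 = \frac{1}{16} \cdot 5 \left(-239\right) - 62 = - \frac{1195}{16} - 62 = - \frac{2187}{16}$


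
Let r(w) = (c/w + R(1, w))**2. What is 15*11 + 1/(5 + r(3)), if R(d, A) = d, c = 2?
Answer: 11559/70 ≈ 165.13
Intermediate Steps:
r(w) = (1 + 2/w)**2 (r(w) = (2/w + 1)**2 = (1 + 2/w)**2)
15*11 + 1/(5 + r(3)) = 15*11 + 1/(5 + (2 + 3)**2/3**2) = 165 + 1/(5 + (1/9)*5**2) = 165 + 1/(5 + (1/9)*25) = 165 + 1/(5 + 25/9) = 165 + 1/(70/9) = 165 + 9/70 = 11559/70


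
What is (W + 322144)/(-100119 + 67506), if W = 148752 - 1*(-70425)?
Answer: -541321/32613 ≈ -16.598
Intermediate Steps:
W = 219177 (W = 148752 + 70425 = 219177)
(W + 322144)/(-100119 + 67506) = (219177 + 322144)/(-100119 + 67506) = 541321/(-32613) = 541321*(-1/32613) = -541321/32613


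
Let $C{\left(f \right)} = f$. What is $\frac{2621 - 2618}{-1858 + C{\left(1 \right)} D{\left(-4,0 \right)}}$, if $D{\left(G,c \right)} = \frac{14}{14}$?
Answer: $- \frac{1}{619} \approx -0.0016155$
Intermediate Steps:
$D{\left(G,c \right)} = 1$ ($D{\left(G,c \right)} = 14 \cdot \frac{1}{14} = 1$)
$\frac{2621 - 2618}{-1858 + C{\left(1 \right)} D{\left(-4,0 \right)}} = \frac{2621 - 2618}{-1858 + 1 \cdot 1} = \frac{3}{-1858 + 1} = \frac{3}{-1857} = 3 \left(- \frac{1}{1857}\right) = - \frac{1}{619}$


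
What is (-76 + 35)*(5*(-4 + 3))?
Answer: 205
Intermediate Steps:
(-76 + 35)*(5*(-4 + 3)) = -205*(-1) = -41*(-5) = 205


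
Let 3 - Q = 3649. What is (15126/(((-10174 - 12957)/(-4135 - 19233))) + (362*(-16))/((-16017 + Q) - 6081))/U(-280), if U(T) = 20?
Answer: 284366270767/372177790 ≈ 764.06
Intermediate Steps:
Q = -3646 (Q = 3 - 1*3649 = 3 - 3649 = -3646)
(15126/(((-10174 - 12957)/(-4135 - 19233))) + (362*(-16))/((-16017 + Q) - 6081))/U(-280) = (15126/(((-10174 - 12957)/(-4135 - 19233))) + (362*(-16))/((-16017 - 3646) - 6081))/20 = (15126/((-23131/(-23368))) - 5792/(-19663 - 6081))*(1/20) = (15126/((-23131*(-1/23368))) - 5792/(-25744))*(1/20) = (15126/(23131/23368) - 5792*(-1/25744))*(1/20) = (15126*(23368/23131) + 362/1609)*(1/20) = (353464368/23131 + 362/1609)*(1/20) = (568732541534/37217779)*(1/20) = 284366270767/372177790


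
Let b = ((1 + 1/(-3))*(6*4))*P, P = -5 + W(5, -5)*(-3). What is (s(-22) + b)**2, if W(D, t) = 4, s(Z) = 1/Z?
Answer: 35820225/484 ≈ 74009.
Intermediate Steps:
P = -17 (P = -5 + 4*(-3) = -5 - 12 = -17)
b = -272 (b = ((1 + 1/(-3))*(6*4))*(-17) = ((1 - 1/3)*24)*(-17) = ((2/3)*24)*(-17) = 16*(-17) = -272)
(s(-22) + b)**2 = (1/(-22) - 272)**2 = (-1/22 - 272)**2 = (-5985/22)**2 = 35820225/484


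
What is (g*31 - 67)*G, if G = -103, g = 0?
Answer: 6901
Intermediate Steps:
(g*31 - 67)*G = (0*31 - 67)*(-103) = (0 - 67)*(-103) = -67*(-103) = 6901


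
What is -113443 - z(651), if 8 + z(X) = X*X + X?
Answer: -537887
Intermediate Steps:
z(X) = -8 + X + X**2 (z(X) = -8 + (X*X + X) = -8 + (X**2 + X) = -8 + (X + X**2) = -8 + X + X**2)
-113443 - z(651) = -113443 - (-8 + 651 + 651**2) = -113443 - (-8 + 651 + 423801) = -113443 - 1*424444 = -113443 - 424444 = -537887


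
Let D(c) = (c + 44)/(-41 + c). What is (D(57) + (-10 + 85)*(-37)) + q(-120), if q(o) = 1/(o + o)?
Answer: -332243/120 ≈ -2768.7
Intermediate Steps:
q(o) = 1/(2*o)
D(c) = (44 + c)/(-41 + c)
(D(57) + (-10 + 85)*(-37)) + q(-120) = ((44 + 57)/(-41 + 57) + (-10 + 85)*(-37)) + (½)/(-120) = (101/16 + 75*(-37)) + (½)*(-1/120) = ((1/16)*101 - 2775) - 1/240 = (101/16 - 2775) - 1/240 = -44299/16 - 1/240 = -332243/120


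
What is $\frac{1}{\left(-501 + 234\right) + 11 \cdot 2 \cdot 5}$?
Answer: $- \frac{1}{157} \approx -0.0063694$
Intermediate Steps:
$\frac{1}{\left(-501 + 234\right) + 11 \cdot 2 \cdot 5} = \frac{1}{-267 + 22 \cdot 5} = \frac{1}{-267 + 110} = \frac{1}{-157} = - \frac{1}{157}$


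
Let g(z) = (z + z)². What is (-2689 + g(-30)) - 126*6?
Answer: 155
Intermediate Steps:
g(z) = 4*z² (g(z) = (2*z)² = 4*z²)
(-2689 + g(-30)) - 126*6 = (-2689 + 4*(-30)²) - 126*6 = (-2689 + 4*900) - 756 = (-2689 + 3600) - 756 = 911 - 756 = 155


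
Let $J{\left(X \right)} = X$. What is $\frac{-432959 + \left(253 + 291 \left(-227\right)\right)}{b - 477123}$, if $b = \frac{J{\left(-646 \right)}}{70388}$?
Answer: $\frac{17553465022}{16791867185} \approx 1.0454$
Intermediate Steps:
$b = - \frac{323}{35194}$ ($b = - \frac{646}{70388} = \left(-646\right) \frac{1}{70388} = - \frac{323}{35194} \approx -0.0091777$)
$\frac{-432959 + \left(253 + 291 \left(-227\right)\right)}{b - 477123} = \frac{-432959 + \left(253 + 291 \left(-227\right)\right)}{- \frac{323}{35194} - 477123} = \frac{-432959 + \left(253 - 66057\right)}{- \frac{16791867185}{35194}} = \left(-432959 - 65804\right) \left(- \frac{35194}{16791867185}\right) = \left(-498763\right) \left(- \frac{35194}{16791867185}\right) = \frac{17553465022}{16791867185}$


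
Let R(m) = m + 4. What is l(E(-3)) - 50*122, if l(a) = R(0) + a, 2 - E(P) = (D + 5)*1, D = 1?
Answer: -6100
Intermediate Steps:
R(m) = 4 + m
E(P) = -4 (E(P) = 2 - (1 + 5) = 2 - 6 = -4)
l(a) = 4 + a (l(a) = (4 + 0) + a = 4 + a)
l(E(-3)) - 50*122 = (4 - 4) - 50*122 = 0 - 6100 = -6100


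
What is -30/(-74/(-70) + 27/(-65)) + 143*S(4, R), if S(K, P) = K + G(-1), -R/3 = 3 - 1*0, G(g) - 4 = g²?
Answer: 181077/146 ≈ 1240.3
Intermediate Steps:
G(g) = 4 + g²
R = -9 (R = -3*(3 - 1*0) = -3*(3 + 0) = -3*3 = -9)
S(K, P) = 5 + K (S(K, P) = K + (4 + (-1)²) = K + (4 + 1) = K + 5 = 5 + K)
-30/(-74/(-70) + 27/(-65)) + 143*S(4, R) = -30/(-74/(-70) + 27/(-65)) + 143*(5 + 4) = -30/(-74*(-1/70) + 27*(-1/65)) + 143*9 = -30/(37/35 - 27/65) + 1287 = -30/292/455 + 1287 = -30*455/292 + 1287 = -6825/146 + 1287 = 181077/146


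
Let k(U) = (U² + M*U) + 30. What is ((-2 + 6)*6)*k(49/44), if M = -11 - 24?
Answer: -44937/242 ≈ -185.69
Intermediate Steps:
M = -35
k(U) = 30 + U² - 35*U (k(U) = (U² - 35*U) + 30 = 30 + U² - 35*U)
((-2 + 6)*6)*k(49/44) = ((-2 + 6)*6)*(30 + (49/44)² - 1715/44) = (4*6)*(30 + (49*(1/44))² - 1715/44) = 24*(30 + (49/44)² - 35*49/44) = 24*(30 + 2401/1936 - 1715/44) = 24*(-14979/1936) = -44937/242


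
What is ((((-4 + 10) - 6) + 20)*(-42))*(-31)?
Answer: 26040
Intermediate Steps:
((((-4 + 10) - 6) + 20)*(-42))*(-31) = (((6 - 6) + 20)*(-42))*(-31) = ((0 + 20)*(-42))*(-31) = (20*(-42))*(-31) = -840*(-31) = 26040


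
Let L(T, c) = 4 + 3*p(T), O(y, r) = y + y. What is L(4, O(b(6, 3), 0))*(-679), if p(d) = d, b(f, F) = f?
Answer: -10864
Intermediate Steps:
O(y, r) = 2*y
L(T, c) = 4 + 3*T
L(4, O(b(6, 3), 0))*(-679) = (4 + 3*4)*(-679) = (4 + 12)*(-679) = 16*(-679) = -10864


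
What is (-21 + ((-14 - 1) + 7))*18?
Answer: -522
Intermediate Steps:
(-21 + ((-14 - 1) + 7))*18 = (-21 + (-15 + 7))*18 = (-21 - 8)*18 = -29*18 = -522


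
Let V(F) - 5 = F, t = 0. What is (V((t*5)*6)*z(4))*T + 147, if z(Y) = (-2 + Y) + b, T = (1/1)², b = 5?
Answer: 182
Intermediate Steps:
V(F) = 5 + F
T = 1 (T = (1*1)² = 1² = 1)
z(Y) = 3 + Y (z(Y) = (-2 + Y) + 5 = 3 + Y)
(V((t*5)*6)*z(4))*T + 147 = ((5 + (0*5)*6)*(3 + 4))*1 + 147 = ((5 + 0*6)*7)*1 + 147 = ((5 + 0)*7)*1 + 147 = (5*7)*1 + 147 = 35*1 + 147 = 35 + 147 = 182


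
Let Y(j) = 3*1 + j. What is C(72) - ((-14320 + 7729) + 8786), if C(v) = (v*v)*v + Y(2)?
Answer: 371058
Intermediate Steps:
Y(j) = 3 + j
C(v) = 5 + v³ (C(v) = (v*v)*v + (3 + 2) = v²*v + 5 = v³ + 5 = 5 + v³)
C(72) - ((-14320 + 7729) + 8786) = (5 + 72³) - ((-14320 + 7729) + 8786) = (5 + 373248) - (-6591 + 8786) = 373253 - 1*2195 = 373253 - 2195 = 371058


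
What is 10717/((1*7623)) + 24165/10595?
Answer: 8507326/2307591 ≈ 3.6867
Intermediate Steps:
10717/((1*7623)) + 24165/10595 = 10717/7623 + 24165*(1/10595) = 10717*(1/7623) + 4833/2119 = 1531/1089 + 4833/2119 = 8507326/2307591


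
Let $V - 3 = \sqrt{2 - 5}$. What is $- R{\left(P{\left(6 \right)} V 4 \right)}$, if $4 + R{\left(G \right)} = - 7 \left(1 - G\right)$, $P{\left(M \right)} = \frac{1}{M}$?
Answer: $-3 - \frac{14 i \sqrt{3}}{3} \approx -3.0 - 8.0829 i$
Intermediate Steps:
$V = 3 + i \sqrt{3}$ ($V = 3 + \sqrt{2 - 5} = 3 + \sqrt{-3} = 3 + i \sqrt{3} \approx 3.0 + 1.732 i$)
$R{\left(G \right)} = -11 + 7 G$ ($R{\left(G \right)} = -4 - 7 \left(1 - G\right) = -4 + \left(-7 + 7 G\right) = -11 + 7 G$)
$- R{\left(P{\left(6 \right)} V 4 \right)} = - (-11 + 7 \frac{3 + i \sqrt{3}}{6} \cdot 4) = - (-11 + 7 \left(\frac{1}{2} + \frac{i \sqrt{3}}{6}\right) 4) = - (-11 + 7 \left(2 + \frac{2 i \sqrt{3}}{3}\right)) = - (-11 + \left(14 + \frac{14 i \sqrt{3}}{3}\right)) = - (3 + \frac{14 i \sqrt{3}}{3}) = -3 - \frac{14 i \sqrt{3}}{3}$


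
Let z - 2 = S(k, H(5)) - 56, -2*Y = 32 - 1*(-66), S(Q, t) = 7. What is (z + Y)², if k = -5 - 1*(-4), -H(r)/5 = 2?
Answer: 9216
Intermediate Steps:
H(r) = -10 (H(r) = -5*2 = -10)
k = -1 (k = -5 + 4 = -1)
Y = -49 (Y = -(32 - 1*(-66))/2 = -(32 + 66)/2 = -½*98 = -49)
z = -47 (z = 2 + (7 - 56) = 2 - 49 = -47)
(z + Y)² = (-47 - 49)² = (-96)² = 9216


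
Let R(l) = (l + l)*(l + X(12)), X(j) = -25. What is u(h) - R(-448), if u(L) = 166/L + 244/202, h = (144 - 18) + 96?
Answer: -4751289563/11211 ≈ -4.2381e+5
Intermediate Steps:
h = 222 (h = 126 + 96 = 222)
u(L) = 122/101 + 166/L (u(L) = 166/L + 244*(1/202) = 166/L + 122/101 = 122/101 + 166/L)
R(l) = 2*l*(-25 + l) (R(l) = (l + l)*(l - 25) = (2*l)*(-25 + l) = 2*l*(-25 + l))
u(h) - R(-448) = (122/101 + 166/222) - 2*(-448)*(-25 - 448) = (122/101 + 166*(1/222)) - 2*(-448)*(-473) = (122/101 + 83/111) - 1*423808 = 21925/11211 - 423808 = -4751289563/11211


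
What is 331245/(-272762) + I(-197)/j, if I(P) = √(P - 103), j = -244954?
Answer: -331245/272762 - 5*I*√3/122477 ≈ -1.2144 - 7.0709e-5*I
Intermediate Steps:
I(P) = √(-103 + P)
331245/(-272762) + I(-197)/j = 331245/(-272762) + √(-103 - 197)/(-244954) = 331245*(-1/272762) + √(-300)*(-1/244954) = -331245/272762 + (10*I*√3)*(-1/244954) = -331245/272762 - 5*I*√3/122477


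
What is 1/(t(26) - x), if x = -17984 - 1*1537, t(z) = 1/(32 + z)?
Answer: 58/1132219 ≈ 5.1227e-5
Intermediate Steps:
x = -19521 (x = -17984 - 1537 = -19521)
1/(t(26) - x) = 1/(1/(32 + 26) - 1*(-19521)) = 1/(1/58 + 19521) = 1/(1132219/58) = 58/1132219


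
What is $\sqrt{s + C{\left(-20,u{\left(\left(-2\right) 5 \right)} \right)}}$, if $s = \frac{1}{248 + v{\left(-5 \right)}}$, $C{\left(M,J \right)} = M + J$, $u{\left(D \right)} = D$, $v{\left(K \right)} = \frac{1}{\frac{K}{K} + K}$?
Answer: $\frac{i \sqrt{29458466}}{991} \approx 5.4769 i$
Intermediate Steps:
$v{\left(K \right)} = \frac{1}{1 + K}$
$C{\left(M,J \right)} = J + M$
$s = \frac{4}{991}$ ($s = \frac{1}{248 + \frac{1}{1 - 5}} = \frac{1}{248 + \frac{1}{-4}} = \frac{1}{248 - \frac{1}{4}} = \frac{1}{\frac{991}{4}} = \frac{4}{991} \approx 0.0040363$)
$\sqrt{s + C{\left(-20,u{\left(\left(-2\right) 5 \right)} \right)}} = \sqrt{\frac{4}{991} - 30} = \sqrt{- \frac{29726}{991}} = \frac{i \sqrt{29458466}}{991}$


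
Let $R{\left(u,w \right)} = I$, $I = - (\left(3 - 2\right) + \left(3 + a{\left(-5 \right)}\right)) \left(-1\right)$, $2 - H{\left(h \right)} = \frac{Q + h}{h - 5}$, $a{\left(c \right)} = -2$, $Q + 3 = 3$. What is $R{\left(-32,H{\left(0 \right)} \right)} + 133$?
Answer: $135$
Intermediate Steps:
$Q = 0$ ($Q = -3 + 3 = 0$)
$H{\left(h \right)} = 2 - \frac{h}{-5 + h}$ ($H{\left(h \right)} = 2 - \frac{0 + h}{h - 5} = 2 - \frac{h}{-5 + h}$)
$I = 2$ ($I = - (\left(3 - 2\right) + \left(3 - 2\right)) \left(-1\right) = - (1 + 1) \left(-1\right) = \left(-1\right) 2 \left(-1\right) = \left(-2\right) \left(-1\right) = 2$)
$R{\left(u,w \right)} = 2$
$R{\left(-32,H{\left(0 \right)} \right)} + 133 = 2 + 133 = 135$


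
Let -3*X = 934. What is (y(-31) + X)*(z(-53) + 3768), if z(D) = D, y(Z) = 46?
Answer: -2957140/3 ≈ -9.8571e+5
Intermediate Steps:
X = -934/3 (X = -1/3*934 = -934/3 ≈ -311.33)
(y(-31) + X)*(z(-53) + 3768) = (46 - 934/3)*(-53 + 3768) = -796/3*3715 = -2957140/3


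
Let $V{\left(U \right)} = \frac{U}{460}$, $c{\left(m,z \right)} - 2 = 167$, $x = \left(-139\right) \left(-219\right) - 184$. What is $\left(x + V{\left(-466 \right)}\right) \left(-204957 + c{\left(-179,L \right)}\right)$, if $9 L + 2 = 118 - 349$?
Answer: $- \frac{712547251538}{115} \approx -6.1961 \cdot 10^{9}$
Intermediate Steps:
$L = - \frac{233}{9}$ ($L = - \frac{2}{9} + \frac{118 - 349}{9} = - \frac{2}{9} + \frac{1}{9} \left(-231\right) = - \frac{2}{9} - \frac{77}{3} = - \frac{233}{9} \approx -25.889$)
$x = 30257$ ($x = 30441 - 184 = 30257$)
$c{\left(m,z \right)} = 169$ ($c{\left(m,z \right)} = 2 + 167 = 169$)
$V{\left(U \right)} = \frac{U}{460}$ ($V{\left(U \right)} = U \frac{1}{460} = \frac{U}{460}$)
$\left(x + V{\left(-466 \right)}\right) \left(-204957 + c{\left(-179,L \right)}\right) = \left(30257 + \frac{1}{460} \left(-466\right)\right) \left(-204957 + 169\right) = \left(30257 - \frac{233}{230}\right) \left(-204788\right) = \frac{6958877}{230} \left(-204788\right) = - \frac{712547251538}{115}$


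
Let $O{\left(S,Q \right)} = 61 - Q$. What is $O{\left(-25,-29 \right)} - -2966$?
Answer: $3056$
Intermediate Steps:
$O{\left(-25,-29 \right)} - -2966 = \left(61 - -29\right) - -2966 = \left(61 + 29\right) + 2966 = 90 + 2966 = 3056$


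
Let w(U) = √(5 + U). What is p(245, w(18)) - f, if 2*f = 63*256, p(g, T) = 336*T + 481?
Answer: -7583 + 336*√23 ≈ -5971.6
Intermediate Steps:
p(g, T) = 481 + 336*T
f = 8064 (f = (63*256)/2 = (½)*16128 = 8064)
p(245, w(18)) - f = (481 + 336*√(5 + 18)) - 1*8064 = (481 + 336*√23) - 8064 = -7583 + 336*√23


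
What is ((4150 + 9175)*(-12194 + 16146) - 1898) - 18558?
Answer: 52639944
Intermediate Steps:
((4150 + 9175)*(-12194 + 16146) - 1898) - 18558 = (13325*3952 - 1898) - 18558 = (52660400 - 1898) - 18558 = 52658502 - 18558 = 52639944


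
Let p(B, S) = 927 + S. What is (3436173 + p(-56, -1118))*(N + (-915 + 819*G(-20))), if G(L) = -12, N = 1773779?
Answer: 6057759961352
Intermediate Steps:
(3436173 + p(-56, -1118))*(N + (-915 + 819*G(-20))) = (3436173 + (927 - 1118))*(1773779 + (-915 + 819*(-12))) = (3436173 - 191)*(1773779 + (-915 - 9828)) = 3435982*(1773779 - 10743) = 3435982*1763036 = 6057759961352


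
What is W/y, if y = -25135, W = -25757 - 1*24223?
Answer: 9996/5027 ≈ 1.9885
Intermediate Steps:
W = -49980 (W = -25757 - 24223 = -49980)
W/y = -49980/(-25135) = -49980*(-1/25135) = 9996/5027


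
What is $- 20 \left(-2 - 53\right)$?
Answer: $1100$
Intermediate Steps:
$- 20 \left(-2 - 53\right) = \left(-20\right) \left(-55\right) = 1100$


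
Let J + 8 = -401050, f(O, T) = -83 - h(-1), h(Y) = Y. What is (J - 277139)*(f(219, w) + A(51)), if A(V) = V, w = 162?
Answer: 21024107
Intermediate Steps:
f(O, T) = -82 (f(O, T) = -83 - 1*(-1) = -83 + 1 = -82)
J = -401058 (J = -8 - 401050 = -401058)
(J - 277139)*(f(219, w) + A(51)) = (-401058 - 277139)*(-82 + 51) = -678197*(-31) = 21024107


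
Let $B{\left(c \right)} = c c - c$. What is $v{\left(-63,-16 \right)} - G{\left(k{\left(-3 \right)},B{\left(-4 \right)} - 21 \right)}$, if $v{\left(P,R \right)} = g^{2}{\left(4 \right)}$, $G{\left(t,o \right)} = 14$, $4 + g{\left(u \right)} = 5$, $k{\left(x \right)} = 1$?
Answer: $-13$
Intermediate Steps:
$g{\left(u \right)} = 1$ ($g{\left(u \right)} = -4 + 5 = 1$)
$B{\left(c \right)} = c^{2} - c$
$v{\left(P,R \right)} = 1$ ($v{\left(P,R \right)} = 1^{2} = 1$)
$v{\left(-63,-16 \right)} - G{\left(k{\left(-3 \right)},B{\left(-4 \right)} - 21 \right)} = 1 - 14 = -13$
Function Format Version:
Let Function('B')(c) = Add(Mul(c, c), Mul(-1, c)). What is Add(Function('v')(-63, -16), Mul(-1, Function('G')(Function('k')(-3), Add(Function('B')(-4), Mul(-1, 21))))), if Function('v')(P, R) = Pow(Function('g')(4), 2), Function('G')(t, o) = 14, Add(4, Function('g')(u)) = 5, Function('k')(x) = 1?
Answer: -13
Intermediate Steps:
Function('g')(u) = 1 (Function('g')(u) = Add(-4, 5) = 1)
Function('B')(c) = Add(Pow(c, 2), Mul(-1, c))
Function('v')(P, R) = 1 (Function('v')(P, R) = Pow(1, 2) = 1)
Add(Function('v')(-63, -16), Mul(-1, Function('G')(Function('k')(-3), Add(Function('B')(-4), Mul(-1, 21))))) = Add(1, Mul(-1, 14)) = Add(1, -14) = -13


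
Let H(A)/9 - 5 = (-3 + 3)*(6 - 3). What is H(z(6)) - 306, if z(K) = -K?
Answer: -261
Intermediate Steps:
H(A) = 45 (H(A) = 45 + 9*((-3 + 3)*(6 - 3)) = 45 + 9*(0*3) = 45 + 9*0 = 45 + 0 = 45)
H(z(6)) - 306 = 45 - 306 = -261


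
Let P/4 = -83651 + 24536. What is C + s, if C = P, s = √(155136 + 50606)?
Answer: -236460 + √205742 ≈ -2.3601e+5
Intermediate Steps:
P = -236460 (P = 4*(-83651 + 24536) = 4*(-59115) = -236460)
s = √205742 ≈ 453.59
C = -236460
C + s = -236460 + √205742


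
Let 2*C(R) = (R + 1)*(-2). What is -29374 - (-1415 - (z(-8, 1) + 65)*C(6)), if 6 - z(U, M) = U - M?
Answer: -28519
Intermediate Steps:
C(R) = -1 - R (C(R) = ((R + 1)*(-2))/2 = ((1 + R)*(-2))/2 = (-2 - 2*R)/2 = -1 - R)
z(U, M) = 6 + M - U (z(U, M) = 6 - (U - M) = 6 + (M - U) = 6 + M - U)
-29374 - (-1415 - (z(-8, 1) + 65)*C(6)) = -29374 - (-1415 - ((6 + 1 - 1*(-8)) + 65)*(-1 - 1*6)) = -29374 - (-1415 - ((6 + 1 + 8) + 65)*(-1 - 6)) = -29374 - (-1415 - (15 + 65)*(-7)) = -29374 - (-1415 - 80*(-7)) = -29374 - (-1415 - 1*(-560)) = -29374 - (-1415 + 560) = -29374 - 1*(-855) = -29374 + 855 = -28519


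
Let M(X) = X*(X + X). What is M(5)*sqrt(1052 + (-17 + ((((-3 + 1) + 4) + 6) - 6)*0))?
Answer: 150*sqrt(115) ≈ 1608.6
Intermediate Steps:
M(X) = 2*X**2 (M(X) = X*(2*X) = 2*X**2)
M(5)*sqrt(1052 + (-17 + ((((-3 + 1) + 4) + 6) - 6)*0)) = (2*5**2)*sqrt(1052 + (-17 + ((((-3 + 1) + 4) + 6) - 6)*0)) = (2*25)*sqrt(1052 + (-17 + (((-2 + 4) + 6) - 6)*0)) = 50*sqrt(1052 + (-17 + ((2 + 6) - 6)*0)) = 50*sqrt(1052 + (-17 + (8 - 6)*0)) = 50*sqrt(1052 + (-17 + 2*0)) = 50*sqrt(1052 + (-17 + 0)) = 50*sqrt(1052 - 17) = 50*sqrt(1035) = 50*(3*sqrt(115)) = 150*sqrt(115)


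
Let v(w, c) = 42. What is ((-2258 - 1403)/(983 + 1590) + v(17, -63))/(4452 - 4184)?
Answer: 104405/689564 ≈ 0.15141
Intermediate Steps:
((-2258 - 1403)/(983 + 1590) + v(17, -63))/(4452 - 4184) = ((-2258 - 1403)/(983 + 1590) + 42)/(4452 - 4184) = (-3661/2573 + 42)/268 = (-3661*1/2573 + 42)*(1/268) = (-3661/2573 + 42)*(1/268) = (104405/2573)*(1/268) = 104405/689564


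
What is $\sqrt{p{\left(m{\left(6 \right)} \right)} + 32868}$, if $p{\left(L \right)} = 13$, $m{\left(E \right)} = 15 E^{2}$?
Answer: $\sqrt{32881} \approx 181.33$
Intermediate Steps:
$\sqrt{p{\left(m{\left(6 \right)} \right)} + 32868} = \sqrt{13 + 32868} = \sqrt{32881}$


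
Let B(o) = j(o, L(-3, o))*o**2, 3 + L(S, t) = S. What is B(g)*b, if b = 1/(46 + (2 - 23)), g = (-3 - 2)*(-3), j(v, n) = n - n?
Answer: 0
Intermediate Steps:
L(S, t) = -3 + S
j(v, n) = 0
g = 15 (g = -5*(-3) = 15)
b = 1/25 (b = 1/(46 - 21) = 1/25 ≈ 0.040000)
B(o) = 0 (B(o) = 0*o**2 = 0)
B(g)*b = 0*(1/25) = 0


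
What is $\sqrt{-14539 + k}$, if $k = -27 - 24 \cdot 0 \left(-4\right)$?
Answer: $i \sqrt{14566} \approx 120.69 i$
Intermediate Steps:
$k = -27$ ($k = -27 - 0 = -27 + 0 = -27$)
$\sqrt{-14539 + k} = \sqrt{-14539 - 27} = \sqrt{-14566} = i \sqrt{14566}$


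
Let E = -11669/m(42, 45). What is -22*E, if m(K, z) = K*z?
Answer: 18337/135 ≈ 135.83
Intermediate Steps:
E = -1667/270 (E = -11669/(42*45) = -11669/1890 = -11669*1/1890 = -1667/270 ≈ -6.1741)
-22*E = -22*(-1667/270) = 18337/135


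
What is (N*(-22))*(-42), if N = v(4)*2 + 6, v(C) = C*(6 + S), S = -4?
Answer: 20328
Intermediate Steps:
v(C) = 2*C (v(C) = C*(6 - 4) = C*2 = 2*C)
N = 22 (N = (2*4)*2 + 6 = 8*2 + 6 = 16 + 6 = 22)
(N*(-22))*(-42) = (22*(-22))*(-42) = -484*(-42) = 20328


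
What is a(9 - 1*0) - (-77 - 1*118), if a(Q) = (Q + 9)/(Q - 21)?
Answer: 387/2 ≈ 193.50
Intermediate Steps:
a(Q) = (9 + Q)/(-21 + Q)
a(9 - 1*0) - (-77 - 1*118) = (9 + (9 - 1*0))/(-21 + (9 - 1*0)) - (-77 - 1*118) = (9 + (9 + 0))/(-21 + (9 + 0)) - (-77 - 118) = (9 + 9)/(-21 + 9) - 1*(-195) = 18/(-12) + 195 = -1/12*18 + 195 = -3/2 + 195 = 387/2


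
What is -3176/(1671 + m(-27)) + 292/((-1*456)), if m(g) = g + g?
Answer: -53345/20482 ≈ -2.6045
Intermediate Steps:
m(g) = 2*g
-3176/(1671 + m(-27)) + 292/((-1*456)) = -3176/(1671 + 2*(-27)) + 292/((-1*456)) = -3176/(1671 - 54) + 292/(-456) = -3176/1617 + 292*(-1/456) = -3176*1/1617 - 73/114 = -3176/1617 - 73/114 = -53345/20482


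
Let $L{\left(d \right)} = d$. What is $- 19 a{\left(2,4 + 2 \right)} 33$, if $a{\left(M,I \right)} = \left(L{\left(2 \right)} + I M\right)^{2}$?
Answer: $-122892$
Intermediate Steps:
$a{\left(M,I \right)} = \left(2 + I M\right)^{2}$
$- 19 a{\left(2,4 + 2 \right)} 33 = - 19 \left(2 + \left(4 + 2\right) 2\right)^{2} \cdot 33 = - 19 \left(2 + 6 \cdot 2\right)^{2} \cdot 33 = - 19 \left(2 + 12\right)^{2} \cdot 33 = - 19 \cdot 14^{2} \cdot 33 = \left(-19\right) 196 \cdot 33 = \left(-3724\right) 33 = -122892$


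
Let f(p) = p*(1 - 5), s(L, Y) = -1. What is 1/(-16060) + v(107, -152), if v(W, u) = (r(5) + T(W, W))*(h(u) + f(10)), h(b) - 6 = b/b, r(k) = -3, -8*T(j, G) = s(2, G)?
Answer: 3047383/32120 ≈ 94.875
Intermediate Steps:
T(j, G) = 1/8 (T(j, G) = -1/8*(-1) = 1/8)
h(b) = 7 (h(b) = 6 + b/b = 6 + 1 = 7)
f(p) = -4*p (f(p) = p*(-4) = -4*p)
v(W, u) = 759/8 (v(W, u) = (-3 + 1/8)*(7 - 4*10) = -23*(7 - 40)/8 = -23/8*(-33) = 759/8)
1/(-16060) + v(107, -152) = 1/(-16060) + 759/8 = -1/16060 + 759/8 = 3047383/32120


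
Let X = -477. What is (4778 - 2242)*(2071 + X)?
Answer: 4042384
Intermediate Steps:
(4778 - 2242)*(2071 + X) = (4778 - 2242)*(2071 - 477) = 2536*1594 = 4042384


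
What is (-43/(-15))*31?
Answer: 1333/15 ≈ 88.867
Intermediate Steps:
(-43/(-15))*31 = -1/15*(-43)*31 = (43/15)*31 = 1333/15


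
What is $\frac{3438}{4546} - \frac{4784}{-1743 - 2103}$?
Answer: $\frac{8742653}{4370979} \approx 2.0002$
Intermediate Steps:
$\frac{3438}{4546} - \frac{4784}{-1743 - 2103} = 3438 \cdot \frac{1}{4546} - \frac{4784}{-3846} = \frac{1719}{2273} - - \frac{2392}{1923} = \frac{1719}{2273} + \frac{2392}{1923} = \frac{8742653}{4370979}$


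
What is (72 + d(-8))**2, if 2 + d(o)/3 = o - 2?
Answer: 1296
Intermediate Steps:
d(o) = -12 + 3*o (d(o) = -6 + 3*(o - 2) = -6 + 3*(-2 + o) = -6 + (-6 + 3*o) = -12 + 3*o)
(72 + d(-8))**2 = (72 + (-12 + 3*(-8)))**2 = (72 + (-12 - 24))**2 = (72 - 36)**2 = 36**2 = 1296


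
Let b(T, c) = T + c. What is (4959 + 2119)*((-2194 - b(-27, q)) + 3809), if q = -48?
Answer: 11961820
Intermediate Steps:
(4959 + 2119)*((-2194 - b(-27, q)) + 3809) = (4959 + 2119)*((-2194 - (-27 - 48)) + 3809) = 7078*((-2194 - 1*(-75)) + 3809) = 7078*((-2194 + 75) + 3809) = 7078*(-2119 + 3809) = 7078*1690 = 11961820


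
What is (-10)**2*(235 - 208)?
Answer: 2700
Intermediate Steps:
(-10)**2*(235 - 208) = 100*27 = 2700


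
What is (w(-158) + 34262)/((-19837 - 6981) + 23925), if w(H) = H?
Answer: -34104/2893 ≈ -11.788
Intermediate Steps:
(w(-158) + 34262)/((-19837 - 6981) + 23925) = (-158 + 34262)/((-19837 - 6981) + 23925) = 34104/(-26818 + 23925) = 34104/(-2893) = 34104*(-1/2893) = -34104/2893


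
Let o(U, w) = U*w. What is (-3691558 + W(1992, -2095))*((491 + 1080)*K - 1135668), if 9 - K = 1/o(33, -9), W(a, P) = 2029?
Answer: 409651531130906/99 ≈ 4.1379e+12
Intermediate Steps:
K = 2674/297 (K = 9 - 1/(33*(-9)) = 9 - 1/(-297) = 9 - 1*(-1/297) = 9 + 1/297 = 2674/297 ≈ 9.0034)
(-3691558 + W(1992, -2095))*((491 + 1080)*K - 1135668) = (-3691558 + 2029)*((491 + 1080)*(2674/297) - 1135668) = -3689529*(1571*(2674/297) - 1135668) = -3689529*(4200854/297 - 1135668) = -3689529*(-333092542/297) = 409651531130906/99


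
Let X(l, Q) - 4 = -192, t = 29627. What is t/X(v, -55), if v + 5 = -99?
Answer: -29627/188 ≈ -157.59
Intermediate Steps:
v = -104 (v = -5 - 99 = -104)
X(l, Q) = -188 (X(l, Q) = 4 - 192 = -188)
t/X(v, -55) = 29627/(-188) = 29627*(-1/188) = -29627/188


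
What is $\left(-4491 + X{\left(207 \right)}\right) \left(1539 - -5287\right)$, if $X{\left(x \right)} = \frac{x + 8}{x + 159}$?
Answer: $- \frac{5609234783}{183} \approx -3.0652 \cdot 10^{7}$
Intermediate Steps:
$X{\left(x \right)} = \frac{8 + x}{159 + x}$
$\left(-4491 + X{\left(207 \right)}\right) \left(1539 - -5287\right) = \left(-4491 + \frac{8 + 207}{159 + 207}\right) \left(1539 - -5287\right) = \left(-4491 + \frac{1}{366} \cdot 215\right) \left(1539 + \left(-15980 + 21267\right)\right) = \left(-4491 + \frac{1}{366} \cdot 215\right) \left(1539 + 5287\right) = \left(-4491 + \frac{215}{366}\right) 6826 = \left(- \frac{1643491}{366}\right) 6826 = - \frac{5609234783}{183}$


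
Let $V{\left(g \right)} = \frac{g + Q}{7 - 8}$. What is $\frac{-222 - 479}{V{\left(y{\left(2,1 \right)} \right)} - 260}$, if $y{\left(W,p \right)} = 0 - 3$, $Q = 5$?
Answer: $\frac{701}{262} \approx 2.6756$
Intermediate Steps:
$y{\left(W,p \right)} = -3$
$V{\left(g \right)} = -5 - g$ ($V{\left(g \right)} = \frac{g + 5}{7 - 8} = \frac{5 + g}{-1} = \left(5 + g\right) \left(-1\right) = -5 - g$)
$\frac{-222 - 479}{V{\left(y{\left(2,1 \right)} \right)} - 260} = \frac{-222 - 479}{\left(-5 - -3\right) - 260} = - \frac{701}{\left(-5 + 3\right) - 260} = - \frac{701}{-2 - 260} = - \frac{701}{-262} = \left(-701\right) \left(- \frac{1}{262}\right) = \frac{701}{262}$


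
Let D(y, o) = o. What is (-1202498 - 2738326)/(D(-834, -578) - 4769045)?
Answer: 3940824/4769623 ≈ 0.82623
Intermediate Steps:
(-1202498 - 2738326)/(D(-834, -578) - 4769045) = (-1202498 - 2738326)/(-578 - 4769045) = -3940824/(-4769623) = -3940824*(-1/4769623) = 3940824/4769623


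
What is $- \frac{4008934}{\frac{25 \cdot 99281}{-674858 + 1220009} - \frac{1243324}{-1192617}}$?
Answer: $- \frac{868811299166797326}{1212634843783} \approx -7.1647 \cdot 10^{5}$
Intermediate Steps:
$- \frac{4008934}{\frac{25 \cdot 99281}{-674858 + 1220009} - \frac{1243324}{-1192617}} = - \frac{4008934}{\frac{2482025}{545151} - - \frac{1243324}{1192617}} = - \frac{4008934}{2482025 \cdot \frac{1}{545151} + \frac{1243324}{1192617}} = - \frac{4008934}{\frac{2482025}{545151} + \frac{1243324}{1192617}} = - \frac{4008934}{\frac{1212634843783}{216718783389}} = \left(-4008934\right) \frac{216718783389}{1212634843783} = - \frac{868811299166797326}{1212634843783}$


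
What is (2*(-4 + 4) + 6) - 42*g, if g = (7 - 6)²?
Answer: -36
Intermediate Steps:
g = 1 (g = 1² = 1)
(2*(-4 + 4) + 6) - 42*g = (2*(-4 + 4) + 6) - 42*1 = (2*0 + 6) - 42 = (0 + 6) - 42 = 6 - 42 = -36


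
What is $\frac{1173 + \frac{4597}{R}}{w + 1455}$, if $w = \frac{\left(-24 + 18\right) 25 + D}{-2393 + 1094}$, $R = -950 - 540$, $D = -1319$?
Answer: $\frac{2264381727}{2818355860} \approx 0.80344$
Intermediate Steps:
$R = -1490$
$w = \frac{1469}{1299}$ ($w = \frac{\left(-24 + 18\right) 25 - 1319}{-2393 + 1094} = \frac{\left(-6\right) 25 - 1319}{-1299} = \left(-150 - 1319\right) \left(- \frac{1}{1299}\right) = \left(-1469\right) \left(- \frac{1}{1299}\right) = \frac{1469}{1299} \approx 1.1309$)
$\frac{1173 + \frac{4597}{R}}{w + 1455} = \frac{1173 + \frac{4597}{-1490}}{\frac{1469}{1299} + 1455} = \frac{1173 + 4597 \left(- \frac{1}{1490}\right)}{\frac{1891514}{1299}} = \left(1173 - \frac{4597}{1490}\right) \frac{1299}{1891514} = \frac{1743173}{1490} \cdot \frac{1299}{1891514} = \frac{2264381727}{2818355860}$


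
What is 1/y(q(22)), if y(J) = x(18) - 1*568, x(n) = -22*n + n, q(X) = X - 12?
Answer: -1/946 ≈ -0.0010571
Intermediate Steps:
q(X) = -12 + X
x(n) = -21*n
y(J) = -946 (y(J) = -21*18 - 1*568 = -378 - 568 = -946)
1/y(q(22)) = 1/(-946) = -1/946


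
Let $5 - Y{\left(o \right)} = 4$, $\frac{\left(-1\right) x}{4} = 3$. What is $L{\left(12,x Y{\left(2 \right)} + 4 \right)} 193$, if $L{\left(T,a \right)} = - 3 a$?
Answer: $4632$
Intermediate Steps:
$x = -12$ ($x = \left(-4\right) 3 = -12$)
$Y{\left(o \right)} = 1$ ($Y{\left(o \right)} = 5 - 4 = 1$)
$L{\left(12,x Y{\left(2 \right)} + 4 \right)} 193 = - 3 \left(\left(-12\right) 1 + 4\right) 193 = - 3 \left(-12 + 4\right) 193 = \left(-3\right) \left(-8\right) 193 = 24 \cdot 193 = 4632$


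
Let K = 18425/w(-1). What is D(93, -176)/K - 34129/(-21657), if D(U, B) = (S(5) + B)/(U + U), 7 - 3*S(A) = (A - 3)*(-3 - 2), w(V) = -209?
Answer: 10702979221/6747238350 ≈ 1.5863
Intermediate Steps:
S(A) = -8/3 + 5*A/3 (S(A) = 7/3 - (A - 3)*(-3 - 2)/3 = 7/3 - (-3 + A)*(-5)/3 = 7/3 - (15 - 5*A)/3 = 7/3 + (-5 + 5*A/3) = -8/3 + 5*A/3)
K = -1675/19 (K = 18425/(-209) = 18425*(-1/209) = -1675/19 ≈ -88.158)
D(U, B) = (17/3 + B)/(2*U) (D(U, B) = ((-8/3 + (5/3)*5) + B)/(U + U) = ((-8/3 + 25/3) + B)/((2*U)) = (17/3 + B)*(1/(2*U)) = (17/3 + B)/(2*U))
D(93, -176)/K - 34129/(-21657) = ((1/6)*(17 + 3*(-176))/93)/(-1675/19) - 34129/(-21657) = ((1/6)*(1/93)*(17 - 528))*(-19/1675) - 34129*(-1/21657) = ((1/6)*(1/93)*(-511))*(-19/1675) + 34129/21657 = -511/558*(-19/1675) + 34129/21657 = 9709/934650 + 34129/21657 = 10702979221/6747238350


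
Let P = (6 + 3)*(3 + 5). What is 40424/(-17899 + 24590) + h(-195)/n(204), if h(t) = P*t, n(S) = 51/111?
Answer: -3475153472/113747 ≈ -30552.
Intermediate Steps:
n(S) = 17/37 (n(S) = 51*(1/111) = 17/37)
P = 72 (P = 9*8 = 72)
h(t) = 72*t
40424/(-17899 + 24590) + h(-195)/n(204) = 40424/(-17899 + 24590) + (72*(-195))/(17/37) = 40424/6691 - 14040*37/17 = 40424*(1/6691) - 519480/17 = 40424/6691 - 519480/17 = -3475153472/113747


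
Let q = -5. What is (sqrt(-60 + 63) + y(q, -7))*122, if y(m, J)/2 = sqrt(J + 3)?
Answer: 122*sqrt(3) + 488*I ≈ 211.31 + 488.0*I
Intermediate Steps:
y(m, J) = 2*sqrt(3 + J) (y(m, J) = 2*sqrt(J + 3) = 2*sqrt(3 + J))
(sqrt(-60 + 63) + y(q, -7))*122 = (sqrt(-60 + 63) + 2*sqrt(3 - 7))*122 = (sqrt(3) + 2*sqrt(-4))*122 = (sqrt(3) + 2*(2*I))*122 = (sqrt(3) + 4*I)*122 = 122*sqrt(3) + 488*I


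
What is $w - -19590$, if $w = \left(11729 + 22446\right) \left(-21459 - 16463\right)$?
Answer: $-1295964760$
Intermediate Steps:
$w = -1295984350$ ($w = 34175 \left(-37922\right) = -1295984350$)
$w - -19590 = -1295984350 - -19590 = -1295984350 + 19590 = -1295964760$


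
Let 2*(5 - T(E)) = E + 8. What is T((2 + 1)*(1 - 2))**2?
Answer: 25/4 ≈ 6.2500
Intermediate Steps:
T(E) = 1 - E/2 (T(E) = 5 - (E + 8)/2 = 5 - (8 + E)/2 = 5 + (-4 - E/2) = 1 - E/2)
T((2 + 1)*(1 - 2))**2 = (1 - (2 + 1)*(1 - 2)/2)**2 = (1 - 3*(-1)/2)**2 = (1 - 1/2*(-3))**2 = (1 + 3/2)**2 = (5/2)**2 = 25/4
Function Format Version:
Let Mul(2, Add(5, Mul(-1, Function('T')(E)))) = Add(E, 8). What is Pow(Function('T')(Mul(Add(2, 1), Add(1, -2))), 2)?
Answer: Rational(25, 4) ≈ 6.2500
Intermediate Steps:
Function('T')(E) = Add(1, Mul(Rational(-1, 2), E)) (Function('T')(E) = Add(5, Mul(Rational(-1, 2), Add(E, 8))) = Add(5, Mul(Rational(-1, 2), Add(8, E))) = Add(5, Add(-4, Mul(Rational(-1, 2), E))) = Add(1, Mul(Rational(-1, 2), E)))
Pow(Function('T')(Mul(Add(2, 1), Add(1, -2))), 2) = Pow(Add(1, Mul(Rational(-1, 2), Mul(Add(2, 1), Add(1, -2)))), 2) = Pow(Add(1, Mul(Rational(-1, 2), Mul(3, -1))), 2) = Pow(Add(1, Mul(Rational(-1, 2), -3)), 2) = Pow(Add(1, Rational(3, 2)), 2) = Pow(Rational(5, 2), 2) = Rational(25, 4)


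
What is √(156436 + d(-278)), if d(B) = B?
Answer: √156158 ≈ 395.17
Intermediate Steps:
√(156436 + d(-278)) = √(156436 - 278) = √156158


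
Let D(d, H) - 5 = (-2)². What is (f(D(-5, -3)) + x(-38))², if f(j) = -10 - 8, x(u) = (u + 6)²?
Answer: 1012036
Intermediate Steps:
D(d, H) = 9 (D(d, H) = 5 + (-2)² = 5 + 4 = 9)
x(u) = (6 + u)²
f(j) = -18
(f(D(-5, -3)) + x(-38))² = (-18 + (6 - 38)²)² = (-18 + (-32)²)² = (-18 + 1024)² = 1006² = 1012036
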